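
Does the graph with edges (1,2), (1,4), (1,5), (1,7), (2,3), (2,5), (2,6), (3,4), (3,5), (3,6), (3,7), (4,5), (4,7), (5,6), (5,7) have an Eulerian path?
Yes (the graph is connected and exactly 2 vertices have odd degree: {3, 6}; any Eulerian path must start and end at those)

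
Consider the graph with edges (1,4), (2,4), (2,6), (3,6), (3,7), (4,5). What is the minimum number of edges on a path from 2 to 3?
2 (path: 2 -> 6 -> 3, 2 edges)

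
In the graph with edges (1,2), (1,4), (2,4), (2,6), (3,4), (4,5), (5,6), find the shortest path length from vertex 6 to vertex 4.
2 (path: 6 -> 5 -> 4, 2 edges)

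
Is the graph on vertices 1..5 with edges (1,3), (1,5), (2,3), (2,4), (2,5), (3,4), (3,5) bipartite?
No (odd cycle of length 3: 5 -> 1 -> 3 -> 5)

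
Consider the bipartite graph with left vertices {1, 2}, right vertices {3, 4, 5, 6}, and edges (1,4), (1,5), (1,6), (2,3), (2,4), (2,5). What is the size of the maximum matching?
2 (matching: (1,6), (2,5); upper bound min(|L|,|R|) = min(2,4) = 2)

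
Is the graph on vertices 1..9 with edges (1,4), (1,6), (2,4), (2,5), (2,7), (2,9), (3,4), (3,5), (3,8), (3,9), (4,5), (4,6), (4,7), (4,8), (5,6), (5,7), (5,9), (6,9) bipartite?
No (odd cycle of length 3: 4 -> 1 -> 6 -> 4)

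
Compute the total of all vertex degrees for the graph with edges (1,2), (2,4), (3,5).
6 (handshake: sum of degrees = 2|E| = 2 x 3 = 6)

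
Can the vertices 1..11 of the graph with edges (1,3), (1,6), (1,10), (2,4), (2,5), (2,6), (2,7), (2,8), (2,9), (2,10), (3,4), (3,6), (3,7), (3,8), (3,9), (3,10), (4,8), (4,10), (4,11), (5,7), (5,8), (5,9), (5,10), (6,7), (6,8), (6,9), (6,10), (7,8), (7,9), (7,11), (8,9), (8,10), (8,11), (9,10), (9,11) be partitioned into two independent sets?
No (odd cycle of length 3: 3 -> 1 -> 10 -> 3)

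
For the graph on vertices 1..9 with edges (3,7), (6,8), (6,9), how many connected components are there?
6 (components: {1}, {2}, {3, 7}, {4}, {5}, {6, 8, 9})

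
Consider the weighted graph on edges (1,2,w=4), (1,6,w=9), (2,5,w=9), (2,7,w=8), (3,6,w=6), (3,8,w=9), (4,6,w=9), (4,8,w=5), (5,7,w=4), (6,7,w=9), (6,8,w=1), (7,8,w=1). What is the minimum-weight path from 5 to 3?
12 (path: 5 -> 7 -> 8 -> 6 -> 3; weights 4 + 1 + 1 + 6 = 12)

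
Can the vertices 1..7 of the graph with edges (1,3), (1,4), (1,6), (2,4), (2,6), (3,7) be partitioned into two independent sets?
Yes. Partition: {1, 2, 5, 7}, {3, 4, 6}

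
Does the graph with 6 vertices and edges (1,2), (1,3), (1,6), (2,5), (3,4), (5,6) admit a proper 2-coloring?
Yes. Partition: {1, 4, 5}, {2, 3, 6}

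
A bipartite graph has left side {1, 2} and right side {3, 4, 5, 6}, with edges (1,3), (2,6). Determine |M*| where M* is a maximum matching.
2 (matching: (1,3), (2,6); upper bound min(|L|,|R|) = min(2,4) = 2)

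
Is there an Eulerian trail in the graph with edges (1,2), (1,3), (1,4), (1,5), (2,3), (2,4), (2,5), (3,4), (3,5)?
Yes (the graph is connected and exactly 2 vertices have odd degree: {4, 5}; any Eulerian path must start and end at those)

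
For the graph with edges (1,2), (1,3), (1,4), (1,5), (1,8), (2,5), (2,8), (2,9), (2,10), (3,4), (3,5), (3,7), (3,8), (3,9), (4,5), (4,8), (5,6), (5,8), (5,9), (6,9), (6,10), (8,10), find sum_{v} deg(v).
44 (handshake: sum of degrees = 2|E| = 2 x 22 = 44)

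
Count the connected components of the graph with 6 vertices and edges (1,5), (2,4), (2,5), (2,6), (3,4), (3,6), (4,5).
1 (components: {1, 2, 3, 4, 5, 6})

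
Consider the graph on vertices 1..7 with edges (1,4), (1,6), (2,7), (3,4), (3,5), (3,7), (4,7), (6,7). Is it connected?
Yes (BFS from 1 visits [1, 4, 6, 3, 7, 5, 2] — all 7 vertices reached)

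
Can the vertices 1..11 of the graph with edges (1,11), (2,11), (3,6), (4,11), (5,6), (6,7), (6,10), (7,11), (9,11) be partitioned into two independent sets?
Yes. Partition: {1, 2, 3, 4, 5, 7, 8, 9, 10}, {6, 11}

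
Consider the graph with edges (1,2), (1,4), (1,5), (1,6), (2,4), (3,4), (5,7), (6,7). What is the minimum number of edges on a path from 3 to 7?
4 (path: 3 -> 4 -> 1 -> 5 -> 7, 4 edges)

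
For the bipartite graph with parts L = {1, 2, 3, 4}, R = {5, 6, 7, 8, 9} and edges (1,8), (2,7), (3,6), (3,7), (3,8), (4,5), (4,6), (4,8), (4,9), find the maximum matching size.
4 (matching: (1,8), (2,7), (3,6), (4,9); upper bound min(|L|,|R|) = min(4,5) = 4)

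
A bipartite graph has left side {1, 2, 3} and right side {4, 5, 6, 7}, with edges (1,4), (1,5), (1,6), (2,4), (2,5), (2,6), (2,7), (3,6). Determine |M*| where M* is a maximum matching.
3 (matching: (1,5), (2,7), (3,6); upper bound min(|L|,|R|) = min(3,4) = 3)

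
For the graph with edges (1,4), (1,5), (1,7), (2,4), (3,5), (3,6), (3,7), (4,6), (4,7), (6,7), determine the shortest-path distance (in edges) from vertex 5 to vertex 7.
2 (path: 5 -> 3 -> 7, 2 edges)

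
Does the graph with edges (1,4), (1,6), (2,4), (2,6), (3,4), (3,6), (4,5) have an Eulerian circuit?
No (2 vertices have odd degree: {5, 6}; Eulerian circuit requires 0)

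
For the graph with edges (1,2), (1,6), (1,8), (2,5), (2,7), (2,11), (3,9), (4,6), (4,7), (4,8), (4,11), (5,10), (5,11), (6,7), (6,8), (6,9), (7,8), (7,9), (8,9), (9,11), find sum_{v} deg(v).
40 (handshake: sum of degrees = 2|E| = 2 x 20 = 40)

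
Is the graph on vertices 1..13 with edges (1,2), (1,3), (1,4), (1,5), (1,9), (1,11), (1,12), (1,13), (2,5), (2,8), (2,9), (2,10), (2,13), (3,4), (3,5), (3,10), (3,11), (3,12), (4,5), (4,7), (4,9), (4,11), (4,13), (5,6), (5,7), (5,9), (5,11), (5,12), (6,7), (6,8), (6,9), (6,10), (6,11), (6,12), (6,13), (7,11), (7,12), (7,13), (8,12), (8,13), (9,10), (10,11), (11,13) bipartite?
No (odd cycle of length 3: 5 -> 1 -> 3 -> 5)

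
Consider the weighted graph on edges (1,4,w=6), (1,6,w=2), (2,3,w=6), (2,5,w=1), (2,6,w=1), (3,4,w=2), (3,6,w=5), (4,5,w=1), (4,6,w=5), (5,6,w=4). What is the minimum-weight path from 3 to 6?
5 (path: 3 -> 6; weights 5 = 5)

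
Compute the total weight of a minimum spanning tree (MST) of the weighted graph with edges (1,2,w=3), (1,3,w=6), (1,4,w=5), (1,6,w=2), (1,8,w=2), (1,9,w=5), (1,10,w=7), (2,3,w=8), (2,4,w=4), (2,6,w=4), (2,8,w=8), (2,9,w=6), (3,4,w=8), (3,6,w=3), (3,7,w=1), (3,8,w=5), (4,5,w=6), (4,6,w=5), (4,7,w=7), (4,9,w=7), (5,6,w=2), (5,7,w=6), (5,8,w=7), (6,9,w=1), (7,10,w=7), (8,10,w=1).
19 (MST edges: (1,2,w=3), (1,6,w=2), (1,8,w=2), (2,4,w=4), (3,6,w=3), (3,7,w=1), (5,6,w=2), (6,9,w=1), (8,10,w=1); sum of weights 3 + 2 + 2 + 4 + 3 + 1 + 2 + 1 + 1 = 19)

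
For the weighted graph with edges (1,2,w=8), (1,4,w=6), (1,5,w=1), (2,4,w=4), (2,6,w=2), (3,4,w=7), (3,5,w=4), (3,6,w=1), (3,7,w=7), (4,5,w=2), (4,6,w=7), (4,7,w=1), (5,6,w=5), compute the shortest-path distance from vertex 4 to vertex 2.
4 (path: 4 -> 2; weights 4 = 4)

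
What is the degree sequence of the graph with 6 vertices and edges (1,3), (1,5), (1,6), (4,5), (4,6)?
[3, 2, 2, 2, 1, 0] (degrees: deg(1)=3, deg(2)=0, deg(3)=1, deg(4)=2, deg(5)=2, deg(6)=2)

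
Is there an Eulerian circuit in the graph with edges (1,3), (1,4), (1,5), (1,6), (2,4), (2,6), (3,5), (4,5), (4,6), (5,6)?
Yes (the graph is connected and all 6 vertices have even degree)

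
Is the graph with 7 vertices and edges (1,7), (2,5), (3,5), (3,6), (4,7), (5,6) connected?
No, it has 2 components: {1, 4, 7}, {2, 3, 5, 6}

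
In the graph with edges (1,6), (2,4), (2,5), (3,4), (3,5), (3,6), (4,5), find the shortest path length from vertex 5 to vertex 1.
3 (path: 5 -> 3 -> 6 -> 1, 3 edges)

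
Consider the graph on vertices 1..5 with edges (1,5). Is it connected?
No, it has 4 components: {1, 5}, {2}, {3}, {4}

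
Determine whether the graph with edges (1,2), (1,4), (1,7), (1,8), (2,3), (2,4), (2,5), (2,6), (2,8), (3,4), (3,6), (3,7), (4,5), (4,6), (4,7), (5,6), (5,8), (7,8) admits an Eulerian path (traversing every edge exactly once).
Yes — and in fact it has an Eulerian circuit (the graph is connected and all 8 vertices have even degree)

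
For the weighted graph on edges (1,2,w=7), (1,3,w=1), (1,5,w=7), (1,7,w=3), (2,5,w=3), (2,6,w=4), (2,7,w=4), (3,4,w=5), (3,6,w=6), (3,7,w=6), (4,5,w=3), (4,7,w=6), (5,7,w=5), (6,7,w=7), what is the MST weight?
18 (MST edges: (1,3,w=1), (1,7,w=3), (2,5,w=3), (2,6,w=4), (2,7,w=4), (4,5,w=3); sum of weights 1 + 3 + 3 + 4 + 4 + 3 = 18)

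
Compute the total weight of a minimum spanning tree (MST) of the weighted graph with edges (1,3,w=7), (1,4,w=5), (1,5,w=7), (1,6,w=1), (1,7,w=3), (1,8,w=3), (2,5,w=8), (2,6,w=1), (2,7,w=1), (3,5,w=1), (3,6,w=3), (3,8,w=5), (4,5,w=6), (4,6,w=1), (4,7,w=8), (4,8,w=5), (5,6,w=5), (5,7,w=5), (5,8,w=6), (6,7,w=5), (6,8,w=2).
10 (MST edges: (1,6,w=1), (2,6,w=1), (2,7,w=1), (3,5,w=1), (3,6,w=3), (4,6,w=1), (6,8,w=2); sum of weights 1 + 1 + 1 + 1 + 3 + 1 + 2 = 10)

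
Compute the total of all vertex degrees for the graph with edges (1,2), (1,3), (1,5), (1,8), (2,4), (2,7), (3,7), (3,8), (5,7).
18 (handshake: sum of degrees = 2|E| = 2 x 9 = 18)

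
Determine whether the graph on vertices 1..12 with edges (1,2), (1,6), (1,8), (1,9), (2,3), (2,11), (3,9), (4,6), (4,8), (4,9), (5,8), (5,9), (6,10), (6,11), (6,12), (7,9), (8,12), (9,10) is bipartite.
Yes. Partition: {1, 3, 4, 5, 7, 10, 11, 12}, {2, 6, 8, 9}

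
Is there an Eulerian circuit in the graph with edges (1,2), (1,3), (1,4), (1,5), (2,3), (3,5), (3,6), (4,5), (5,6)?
Yes (the graph is connected and all 6 vertices have even degree)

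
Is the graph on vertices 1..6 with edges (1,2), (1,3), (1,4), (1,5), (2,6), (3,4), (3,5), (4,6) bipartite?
No (odd cycle of length 3: 3 -> 1 -> 5 -> 3)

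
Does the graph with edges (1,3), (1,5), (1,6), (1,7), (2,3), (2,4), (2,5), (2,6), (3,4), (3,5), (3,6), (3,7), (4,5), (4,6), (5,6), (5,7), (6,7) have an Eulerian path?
Yes — and in fact it has an Eulerian circuit (the graph is connected and all 7 vertices have even degree)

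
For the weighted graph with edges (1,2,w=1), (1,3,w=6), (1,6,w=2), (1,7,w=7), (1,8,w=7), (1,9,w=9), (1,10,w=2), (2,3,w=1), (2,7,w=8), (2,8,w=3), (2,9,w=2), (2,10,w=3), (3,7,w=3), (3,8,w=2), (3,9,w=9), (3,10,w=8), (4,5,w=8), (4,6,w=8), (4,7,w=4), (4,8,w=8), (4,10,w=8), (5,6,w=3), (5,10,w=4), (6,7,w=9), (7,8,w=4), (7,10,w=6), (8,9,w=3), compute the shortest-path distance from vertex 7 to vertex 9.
6 (path: 7 -> 3 -> 2 -> 9; weights 3 + 1 + 2 = 6)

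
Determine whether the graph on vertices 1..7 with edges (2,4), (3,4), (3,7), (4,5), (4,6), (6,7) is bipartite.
Yes. Partition: {1, 2, 3, 5, 6}, {4, 7}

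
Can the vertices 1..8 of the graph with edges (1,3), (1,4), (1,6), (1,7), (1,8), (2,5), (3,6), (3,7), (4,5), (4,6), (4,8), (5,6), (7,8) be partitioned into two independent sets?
No (odd cycle of length 3: 8 -> 1 -> 4 -> 8)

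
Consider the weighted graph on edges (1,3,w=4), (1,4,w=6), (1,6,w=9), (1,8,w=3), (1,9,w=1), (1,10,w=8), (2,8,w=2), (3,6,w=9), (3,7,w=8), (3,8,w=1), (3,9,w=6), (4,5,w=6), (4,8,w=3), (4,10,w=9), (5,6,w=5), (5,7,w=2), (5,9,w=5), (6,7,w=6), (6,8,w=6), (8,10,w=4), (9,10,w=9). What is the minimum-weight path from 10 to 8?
4 (path: 10 -> 8; weights 4 = 4)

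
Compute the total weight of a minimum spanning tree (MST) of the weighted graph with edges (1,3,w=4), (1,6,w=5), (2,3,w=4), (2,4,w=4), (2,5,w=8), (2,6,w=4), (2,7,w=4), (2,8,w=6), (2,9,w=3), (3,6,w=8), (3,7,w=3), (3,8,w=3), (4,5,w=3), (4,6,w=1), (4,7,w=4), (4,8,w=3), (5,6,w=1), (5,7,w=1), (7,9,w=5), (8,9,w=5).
20 (MST edges: (1,3,w=4), (2,3,w=4), (2,9,w=3), (3,7,w=3), (3,8,w=3), (4,6,w=1), (5,6,w=1), (5,7,w=1); sum of weights 4 + 4 + 3 + 3 + 3 + 1 + 1 + 1 = 20)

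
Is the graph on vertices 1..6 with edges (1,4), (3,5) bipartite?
Yes. Partition: {1, 2, 3, 6}, {4, 5}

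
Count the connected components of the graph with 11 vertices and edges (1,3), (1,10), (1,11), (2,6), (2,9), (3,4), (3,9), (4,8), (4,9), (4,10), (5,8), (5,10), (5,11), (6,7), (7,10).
1 (components: {1, 2, 3, 4, 5, 6, 7, 8, 9, 10, 11})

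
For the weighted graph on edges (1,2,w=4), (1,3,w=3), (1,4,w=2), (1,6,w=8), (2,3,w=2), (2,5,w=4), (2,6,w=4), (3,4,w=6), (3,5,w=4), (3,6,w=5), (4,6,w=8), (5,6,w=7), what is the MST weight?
15 (MST edges: (1,3,w=3), (1,4,w=2), (2,3,w=2), (2,5,w=4), (2,6,w=4); sum of weights 3 + 2 + 2 + 4 + 4 = 15)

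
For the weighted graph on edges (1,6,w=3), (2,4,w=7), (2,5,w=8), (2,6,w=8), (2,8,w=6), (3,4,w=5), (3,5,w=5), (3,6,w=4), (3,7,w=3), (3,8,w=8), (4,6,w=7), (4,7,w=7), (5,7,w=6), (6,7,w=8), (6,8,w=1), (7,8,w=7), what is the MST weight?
27 (MST edges: (1,6,w=3), (2,8,w=6), (3,4,w=5), (3,5,w=5), (3,6,w=4), (3,7,w=3), (6,8,w=1); sum of weights 3 + 6 + 5 + 5 + 4 + 3 + 1 = 27)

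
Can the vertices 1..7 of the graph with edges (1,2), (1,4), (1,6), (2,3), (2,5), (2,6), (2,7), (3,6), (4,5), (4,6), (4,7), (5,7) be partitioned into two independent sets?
No (odd cycle of length 3: 2 -> 1 -> 6 -> 2)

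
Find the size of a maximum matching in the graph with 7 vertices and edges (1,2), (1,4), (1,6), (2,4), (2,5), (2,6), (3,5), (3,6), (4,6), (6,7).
3 (matching: (1,4), (2,5), (6,7); upper bound floor(n/2) = floor(7/2) = 3)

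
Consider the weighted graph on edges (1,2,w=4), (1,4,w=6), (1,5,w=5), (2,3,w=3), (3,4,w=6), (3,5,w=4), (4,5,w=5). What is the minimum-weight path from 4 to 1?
6 (path: 4 -> 1; weights 6 = 6)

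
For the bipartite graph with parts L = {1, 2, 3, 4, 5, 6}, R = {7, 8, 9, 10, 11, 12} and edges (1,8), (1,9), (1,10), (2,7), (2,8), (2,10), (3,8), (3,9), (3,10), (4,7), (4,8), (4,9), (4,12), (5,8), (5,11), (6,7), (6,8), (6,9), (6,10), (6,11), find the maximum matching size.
6 (matching: (1,10), (2,8), (3,9), (4,12), (5,11), (6,7); upper bound min(|L|,|R|) = min(6,6) = 6)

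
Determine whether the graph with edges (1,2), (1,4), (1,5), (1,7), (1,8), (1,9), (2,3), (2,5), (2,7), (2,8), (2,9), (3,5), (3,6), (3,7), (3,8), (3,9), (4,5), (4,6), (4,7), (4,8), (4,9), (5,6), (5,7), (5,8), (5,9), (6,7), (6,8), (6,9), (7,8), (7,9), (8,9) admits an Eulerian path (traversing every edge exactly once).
Yes — and in fact it has an Eulerian circuit (the graph is connected and all 9 vertices have even degree)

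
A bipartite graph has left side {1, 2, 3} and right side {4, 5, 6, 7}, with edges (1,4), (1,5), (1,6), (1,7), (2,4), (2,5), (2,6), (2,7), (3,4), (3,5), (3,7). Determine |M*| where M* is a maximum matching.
3 (matching: (1,7), (2,6), (3,5); upper bound min(|L|,|R|) = min(3,4) = 3)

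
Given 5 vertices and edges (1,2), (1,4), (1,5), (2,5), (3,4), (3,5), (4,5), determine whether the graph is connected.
Yes (BFS from 1 visits [1, 2, 4, 5, 3] — all 5 vertices reached)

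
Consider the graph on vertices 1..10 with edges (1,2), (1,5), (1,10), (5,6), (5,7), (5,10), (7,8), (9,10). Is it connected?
No, it has 3 components: {1, 2, 5, 6, 7, 8, 9, 10}, {3}, {4}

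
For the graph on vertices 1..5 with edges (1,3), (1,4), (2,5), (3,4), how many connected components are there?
2 (components: {1, 3, 4}, {2, 5})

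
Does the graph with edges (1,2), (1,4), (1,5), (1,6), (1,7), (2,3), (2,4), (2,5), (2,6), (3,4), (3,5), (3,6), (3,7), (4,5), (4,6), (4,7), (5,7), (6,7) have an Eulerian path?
No (6 vertices have odd degree: {1, 2, 3, 5, 6, 7}; Eulerian path requires 0 or 2)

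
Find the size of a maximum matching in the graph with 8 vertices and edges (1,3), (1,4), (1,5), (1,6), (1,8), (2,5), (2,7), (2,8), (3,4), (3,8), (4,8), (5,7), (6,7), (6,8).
4 (matching: (1,6), (2,8), (3,4), (5,7); upper bound floor(n/2) = floor(8/2) = 4)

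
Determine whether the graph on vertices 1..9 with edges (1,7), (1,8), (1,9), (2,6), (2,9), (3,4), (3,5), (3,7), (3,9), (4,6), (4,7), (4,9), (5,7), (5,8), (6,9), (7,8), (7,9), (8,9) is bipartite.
No (odd cycle of length 3: 8 -> 1 -> 9 -> 8)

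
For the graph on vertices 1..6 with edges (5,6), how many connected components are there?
5 (components: {1}, {2}, {3}, {4}, {5, 6})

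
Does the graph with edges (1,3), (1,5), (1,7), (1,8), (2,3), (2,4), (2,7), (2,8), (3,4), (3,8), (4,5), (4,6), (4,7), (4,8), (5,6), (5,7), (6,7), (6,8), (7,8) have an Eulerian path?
Yes — and in fact it has an Eulerian circuit (the graph is connected and all 8 vertices have even degree)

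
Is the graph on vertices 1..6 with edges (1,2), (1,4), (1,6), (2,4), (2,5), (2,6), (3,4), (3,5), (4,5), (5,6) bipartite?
No (odd cycle of length 3: 4 -> 1 -> 2 -> 4)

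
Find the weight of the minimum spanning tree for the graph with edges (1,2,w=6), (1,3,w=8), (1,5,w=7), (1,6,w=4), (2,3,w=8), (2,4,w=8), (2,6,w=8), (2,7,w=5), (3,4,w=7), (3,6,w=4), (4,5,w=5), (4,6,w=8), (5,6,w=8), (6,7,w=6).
31 (MST edges: (1,2,w=6), (1,5,w=7), (1,6,w=4), (2,7,w=5), (3,6,w=4), (4,5,w=5); sum of weights 6 + 7 + 4 + 5 + 4 + 5 = 31)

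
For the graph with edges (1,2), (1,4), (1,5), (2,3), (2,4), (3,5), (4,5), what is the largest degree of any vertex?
3 (attained at vertices 1, 2, 4, 5)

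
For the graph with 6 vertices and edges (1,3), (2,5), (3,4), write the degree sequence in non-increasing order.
[2, 1, 1, 1, 1, 0] (degrees: deg(1)=1, deg(2)=1, deg(3)=2, deg(4)=1, deg(5)=1, deg(6)=0)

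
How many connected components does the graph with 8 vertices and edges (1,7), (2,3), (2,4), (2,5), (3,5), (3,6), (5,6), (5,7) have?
2 (components: {1, 2, 3, 4, 5, 6, 7}, {8})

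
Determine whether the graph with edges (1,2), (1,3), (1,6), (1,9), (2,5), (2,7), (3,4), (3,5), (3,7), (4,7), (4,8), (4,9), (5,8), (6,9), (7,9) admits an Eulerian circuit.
No (2 vertices have odd degree: {2, 5}; Eulerian circuit requires 0)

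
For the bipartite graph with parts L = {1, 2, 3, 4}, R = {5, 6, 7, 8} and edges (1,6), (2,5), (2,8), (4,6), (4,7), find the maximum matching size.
3 (matching: (1,6), (2,8), (4,7); upper bound min(|L|,|R|) = min(4,4) = 4)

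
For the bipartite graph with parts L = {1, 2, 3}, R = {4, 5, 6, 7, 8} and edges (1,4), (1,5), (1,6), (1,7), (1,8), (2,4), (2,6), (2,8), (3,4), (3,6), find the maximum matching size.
3 (matching: (1,7), (2,8), (3,6); upper bound min(|L|,|R|) = min(3,5) = 3)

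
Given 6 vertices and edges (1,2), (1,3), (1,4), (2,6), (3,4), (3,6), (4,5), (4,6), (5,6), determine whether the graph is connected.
Yes (BFS from 1 visits [1, 2, 3, 4, 6, 5] — all 6 vertices reached)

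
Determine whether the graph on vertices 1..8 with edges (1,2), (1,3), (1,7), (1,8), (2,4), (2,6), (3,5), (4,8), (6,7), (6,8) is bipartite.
Yes. Partition: {1, 4, 5, 6}, {2, 3, 7, 8}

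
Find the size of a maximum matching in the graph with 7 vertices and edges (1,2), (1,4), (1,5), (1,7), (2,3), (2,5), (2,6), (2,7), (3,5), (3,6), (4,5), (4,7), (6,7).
3 (matching: (1,5), (2,6), (4,7); upper bound floor(n/2) = floor(7/2) = 3)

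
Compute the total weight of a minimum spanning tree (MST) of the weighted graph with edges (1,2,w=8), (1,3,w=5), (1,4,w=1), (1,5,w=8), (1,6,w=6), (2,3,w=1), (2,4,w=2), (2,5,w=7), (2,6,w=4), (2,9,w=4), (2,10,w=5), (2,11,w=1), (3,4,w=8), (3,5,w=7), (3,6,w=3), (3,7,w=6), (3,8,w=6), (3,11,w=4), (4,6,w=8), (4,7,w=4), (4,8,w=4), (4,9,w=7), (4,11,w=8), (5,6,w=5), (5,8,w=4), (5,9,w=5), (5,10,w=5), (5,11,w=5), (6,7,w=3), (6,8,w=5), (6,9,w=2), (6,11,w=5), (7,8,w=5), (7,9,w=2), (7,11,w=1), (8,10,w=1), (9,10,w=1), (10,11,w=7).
16 (MST edges: (1,4,w=1), (2,3,w=1), (2,4,w=2), (2,11,w=1), (5,8,w=4), (6,9,w=2), (7,9,w=2), (7,11,w=1), (8,10,w=1), (9,10,w=1); sum of weights 1 + 1 + 2 + 1 + 4 + 2 + 2 + 1 + 1 + 1 = 16)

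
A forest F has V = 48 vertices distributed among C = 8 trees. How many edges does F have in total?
40 (Each of the 8 component trees on V_i vertices has V_i - 1 edges; summing gives V - C = 48 - 8 = 40)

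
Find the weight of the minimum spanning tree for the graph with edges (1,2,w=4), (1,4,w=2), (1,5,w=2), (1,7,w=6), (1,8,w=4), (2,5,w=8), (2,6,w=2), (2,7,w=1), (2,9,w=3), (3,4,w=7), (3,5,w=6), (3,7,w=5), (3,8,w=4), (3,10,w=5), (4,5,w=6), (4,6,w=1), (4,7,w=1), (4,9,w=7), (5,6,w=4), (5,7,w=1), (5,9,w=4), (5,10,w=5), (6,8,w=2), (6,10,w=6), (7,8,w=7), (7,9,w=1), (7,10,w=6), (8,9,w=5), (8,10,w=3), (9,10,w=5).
16 (MST edges: (1,4,w=2), (2,7,w=1), (3,8,w=4), (4,6,w=1), (4,7,w=1), (5,7,w=1), (6,8,w=2), (7,9,w=1), (8,10,w=3); sum of weights 2 + 1 + 4 + 1 + 1 + 1 + 2 + 1 + 3 = 16)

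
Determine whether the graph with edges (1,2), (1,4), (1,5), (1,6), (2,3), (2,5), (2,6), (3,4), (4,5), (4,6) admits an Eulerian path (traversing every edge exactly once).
Yes (the graph is connected and exactly 2 vertices have odd degree: {5, 6}; any Eulerian path must start and end at those)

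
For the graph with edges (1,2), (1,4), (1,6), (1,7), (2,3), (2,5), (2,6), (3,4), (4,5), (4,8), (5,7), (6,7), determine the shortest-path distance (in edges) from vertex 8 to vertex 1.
2 (path: 8 -> 4 -> 1, 2 edges)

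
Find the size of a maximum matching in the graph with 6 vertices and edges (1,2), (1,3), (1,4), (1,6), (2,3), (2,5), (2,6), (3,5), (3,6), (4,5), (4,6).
3 (matching: (1,4), (2,5), (3,6); upper bound floor(n/2) = floor(6/2) = 3)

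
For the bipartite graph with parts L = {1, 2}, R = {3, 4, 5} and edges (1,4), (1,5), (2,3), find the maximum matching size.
2 (matching: (1,5), (2,3); upper bound min(|L|,|R|) = min(2,3) = 2)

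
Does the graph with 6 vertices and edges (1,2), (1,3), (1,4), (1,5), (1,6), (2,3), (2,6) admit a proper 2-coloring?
No (odd cycle of length 3: 6 -> 1 -> 2 -> 6)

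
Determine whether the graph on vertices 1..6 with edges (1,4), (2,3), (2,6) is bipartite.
Yes. Partition: {1, 2, 5}, {3, 4, 6}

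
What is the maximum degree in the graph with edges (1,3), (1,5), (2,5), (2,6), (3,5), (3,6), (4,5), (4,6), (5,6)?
5 (attained at vertex 5)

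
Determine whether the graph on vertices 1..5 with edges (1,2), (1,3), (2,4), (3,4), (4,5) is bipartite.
Yes. Partition: {1, 4}, {2, 3, 5}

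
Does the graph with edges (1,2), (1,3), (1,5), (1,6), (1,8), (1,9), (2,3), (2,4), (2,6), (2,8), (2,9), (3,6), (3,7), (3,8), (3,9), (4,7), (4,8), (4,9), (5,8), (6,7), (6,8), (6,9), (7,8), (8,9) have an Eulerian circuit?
Yes (the graph is connected and all 9 vertices have even degree)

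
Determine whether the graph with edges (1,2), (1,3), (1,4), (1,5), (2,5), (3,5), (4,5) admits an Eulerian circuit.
Yes (the graph is connected and all 5 vertices have even degree)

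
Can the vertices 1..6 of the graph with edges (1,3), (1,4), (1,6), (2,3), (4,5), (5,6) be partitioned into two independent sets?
Yes. Partition: {1, 2, 5}, {3, 4, 6}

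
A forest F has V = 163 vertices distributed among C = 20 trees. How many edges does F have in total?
143 (Each of the 20 component trees on V_i vertices has V_i - 1 edges; summing gives V - C = 163 - 20 = 143)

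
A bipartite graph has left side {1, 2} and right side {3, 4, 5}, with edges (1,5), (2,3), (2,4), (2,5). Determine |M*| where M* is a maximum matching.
2 (matching: (1,5), (2,4); upper bound min(|L|,|R|) = min(2,3) = 2)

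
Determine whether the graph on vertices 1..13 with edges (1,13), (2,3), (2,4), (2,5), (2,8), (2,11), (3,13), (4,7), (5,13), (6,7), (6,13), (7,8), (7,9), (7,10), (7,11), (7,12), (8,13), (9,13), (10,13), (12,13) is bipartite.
Yes. Partition: {1, 3, 4, 5, 6, 8, 9, 10, 11, 12}, {2, 7, 13}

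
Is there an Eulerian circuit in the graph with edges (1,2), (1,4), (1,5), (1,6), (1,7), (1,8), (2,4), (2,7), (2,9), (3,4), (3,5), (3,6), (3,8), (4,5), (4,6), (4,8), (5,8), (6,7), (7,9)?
Yes (the graph is connected and all 9 vertices have even degree)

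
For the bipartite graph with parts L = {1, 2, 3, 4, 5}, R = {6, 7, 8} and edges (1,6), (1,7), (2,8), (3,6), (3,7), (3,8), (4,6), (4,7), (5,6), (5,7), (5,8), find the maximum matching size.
3 (matching: (1,7), (2,8), (3,6); upper bound min(|L|,|R|) = min(5,3) = 3)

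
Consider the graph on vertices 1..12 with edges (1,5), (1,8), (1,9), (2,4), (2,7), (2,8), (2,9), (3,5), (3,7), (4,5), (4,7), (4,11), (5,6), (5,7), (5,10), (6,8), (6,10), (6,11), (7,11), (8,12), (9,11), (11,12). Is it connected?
Yes (BFS from 1 visits [1, 5, 8, 9, 3, 4, 6, 7, 10, 2, 12, 11] — all 12 vertices reached)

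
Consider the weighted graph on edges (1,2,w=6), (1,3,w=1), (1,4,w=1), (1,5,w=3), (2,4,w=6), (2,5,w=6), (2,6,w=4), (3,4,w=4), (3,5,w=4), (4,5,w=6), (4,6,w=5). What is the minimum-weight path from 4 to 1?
1 (path: 4 -> 1; weights 1 = 1)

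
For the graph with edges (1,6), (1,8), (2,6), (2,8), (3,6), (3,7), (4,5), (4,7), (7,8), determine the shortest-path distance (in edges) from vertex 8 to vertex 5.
3 (path: 8 -> 7 -> 4 -> 5, 3 edges)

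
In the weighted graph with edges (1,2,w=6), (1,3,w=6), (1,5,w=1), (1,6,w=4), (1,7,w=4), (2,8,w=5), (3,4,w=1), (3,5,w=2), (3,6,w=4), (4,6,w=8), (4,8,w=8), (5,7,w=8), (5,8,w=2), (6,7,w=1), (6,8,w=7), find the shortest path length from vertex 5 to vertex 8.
2 (path: 5 -> 8; weights 2 = 2)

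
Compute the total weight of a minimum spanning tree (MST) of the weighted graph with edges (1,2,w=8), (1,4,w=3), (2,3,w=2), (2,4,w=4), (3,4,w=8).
9 (MST edges: (1,4,w=3), (2,3,w=2), (2,4,w=4); sum of weights 3 + 2 + 4 = 9)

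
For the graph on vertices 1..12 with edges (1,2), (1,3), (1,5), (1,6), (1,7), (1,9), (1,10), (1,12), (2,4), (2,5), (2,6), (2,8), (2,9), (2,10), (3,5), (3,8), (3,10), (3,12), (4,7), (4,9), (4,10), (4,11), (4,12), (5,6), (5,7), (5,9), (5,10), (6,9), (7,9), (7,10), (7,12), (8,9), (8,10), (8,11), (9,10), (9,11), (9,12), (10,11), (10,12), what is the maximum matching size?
6 (matching: (1,10), (2,9), (3,8), (4,11), (5,6), (7,12); upper bound floor(n/2) = floor(12/2) = 6)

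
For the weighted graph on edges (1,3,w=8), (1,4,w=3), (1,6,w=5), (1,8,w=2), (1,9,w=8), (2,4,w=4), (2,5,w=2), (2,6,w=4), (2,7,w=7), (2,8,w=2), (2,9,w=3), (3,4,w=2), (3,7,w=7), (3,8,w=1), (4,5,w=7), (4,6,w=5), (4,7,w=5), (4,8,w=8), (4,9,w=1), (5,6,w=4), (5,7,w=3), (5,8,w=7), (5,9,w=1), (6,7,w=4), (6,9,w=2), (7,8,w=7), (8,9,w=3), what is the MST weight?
14 (MST edges: (1,8,w=2), (2,5,w=2), (2,8,w=2), (3,8,w=1), (4,9,w=1), (5,7,w=3), (5,9,w=1), (6,9,w=2); sum of weights 2 + 2 + 2 + 1 + 1 + 3 + 1 + 2 = 14)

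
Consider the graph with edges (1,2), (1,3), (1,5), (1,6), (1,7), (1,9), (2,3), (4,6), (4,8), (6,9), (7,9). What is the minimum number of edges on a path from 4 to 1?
2 (path: 4 -> 6 -> 1, 2 edges)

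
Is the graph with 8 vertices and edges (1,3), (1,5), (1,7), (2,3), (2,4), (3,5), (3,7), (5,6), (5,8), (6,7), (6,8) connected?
Yes (BFS from 1 visits [1, 3, 5, 7, 2, 6, 8, 4] — all 8 vertices reached)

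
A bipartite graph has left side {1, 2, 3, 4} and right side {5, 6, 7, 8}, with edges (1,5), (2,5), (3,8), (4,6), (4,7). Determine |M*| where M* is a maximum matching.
3 (matching: (1,5), (3,8), (4,7); upper bound min(|L|,|R|) = min(4,4) = 4)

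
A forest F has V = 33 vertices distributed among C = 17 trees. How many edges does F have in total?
16 (Each of the 17 component trees on V_i vertices has V_i - 1 edges; summing gives V - C = 33 - 17 = 16)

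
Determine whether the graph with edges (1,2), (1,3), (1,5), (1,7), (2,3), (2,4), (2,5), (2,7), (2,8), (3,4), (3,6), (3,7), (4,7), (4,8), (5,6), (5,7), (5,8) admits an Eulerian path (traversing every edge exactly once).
No (4 vertices have odd degree: {3, 5, 7, 8}; Eulerian path requires 0 or 2)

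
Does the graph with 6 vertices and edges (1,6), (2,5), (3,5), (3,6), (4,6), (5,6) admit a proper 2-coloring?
No (odd cycle of length 3: 5 -> 6 -> 3 -> 5)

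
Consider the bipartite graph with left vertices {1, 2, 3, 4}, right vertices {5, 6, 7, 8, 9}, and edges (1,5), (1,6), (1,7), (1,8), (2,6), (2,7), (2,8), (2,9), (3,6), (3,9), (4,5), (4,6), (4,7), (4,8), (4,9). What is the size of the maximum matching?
4 (matching: (1,8), (2,9), (3,6), (4,7); upper bound min(|L|,|R|) = min(4,5) = 4)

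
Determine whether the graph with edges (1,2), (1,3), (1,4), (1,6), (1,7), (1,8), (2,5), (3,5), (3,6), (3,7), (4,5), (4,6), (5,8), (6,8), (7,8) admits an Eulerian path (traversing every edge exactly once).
Yes (the graph is connected and exactly 2 vertices have odd degree: {4, 7}; any Eulerian path must start and end at those)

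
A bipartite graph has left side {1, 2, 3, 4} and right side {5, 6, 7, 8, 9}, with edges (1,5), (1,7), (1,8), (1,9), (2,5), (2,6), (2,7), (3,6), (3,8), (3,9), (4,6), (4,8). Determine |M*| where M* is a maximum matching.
4 (matching: (1,9), (2,7), (3,8), (4,6); upper bound min(|L|,|R|) = min(4,5) = 4)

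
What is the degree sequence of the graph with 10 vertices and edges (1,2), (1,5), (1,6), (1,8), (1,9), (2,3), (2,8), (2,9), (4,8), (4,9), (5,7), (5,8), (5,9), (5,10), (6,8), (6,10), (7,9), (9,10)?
[6, 5, 5, 5, 4, 3, 3, 2, 2, 1] (degrees: deg(1)=5, deg(2)=4, deg(3)=1, deg(4)=2, deg(5)=5, deg(6)=3, deg(7)=2, deg(8)=5, deg(9)=6, deg(10)=3)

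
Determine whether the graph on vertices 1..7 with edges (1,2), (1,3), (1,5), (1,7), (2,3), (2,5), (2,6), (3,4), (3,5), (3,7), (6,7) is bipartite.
No (odd cycle of length 3: 2 -> 1 -> 3 -> 2)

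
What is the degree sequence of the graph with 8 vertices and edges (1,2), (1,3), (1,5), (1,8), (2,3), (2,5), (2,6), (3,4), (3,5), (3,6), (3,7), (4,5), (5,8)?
[6, 5, 4, 4, 2, 2, 2, 1] (degrees: deg(1)=4, deg(2)=4, deg(3)=6, deg(4)=2, deg(5)=5, deg(6)=2, deg(7)=1, deg(8)=2)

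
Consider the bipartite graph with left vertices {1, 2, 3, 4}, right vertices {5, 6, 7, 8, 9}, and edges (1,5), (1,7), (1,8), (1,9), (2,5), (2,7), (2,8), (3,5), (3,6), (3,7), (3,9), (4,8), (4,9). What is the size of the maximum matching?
4 (matching: (1,9), (2,7), (3,6), (4,8); upper bound min(|L|,|R|) = min(4,5) = 4)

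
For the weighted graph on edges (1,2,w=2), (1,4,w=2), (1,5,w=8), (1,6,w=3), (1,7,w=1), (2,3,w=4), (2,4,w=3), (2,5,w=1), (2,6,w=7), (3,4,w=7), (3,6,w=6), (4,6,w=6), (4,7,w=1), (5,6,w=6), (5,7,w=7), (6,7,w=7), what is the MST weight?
12 (MST edges: (1,2,w=2), (1,6,w=3), (1,7,w=1), (2,3,w=4), (2,5,w=1), (4,7,w=1); sum of weights 2 + 3 + 1 + 4 + 1 + 1 = 12)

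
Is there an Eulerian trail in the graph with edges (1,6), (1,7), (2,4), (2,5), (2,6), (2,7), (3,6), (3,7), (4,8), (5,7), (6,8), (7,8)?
Yes (the graph is connected and exactly 2 vertices have odd degree: {7, 8}; any Eulerian path must start and end at those)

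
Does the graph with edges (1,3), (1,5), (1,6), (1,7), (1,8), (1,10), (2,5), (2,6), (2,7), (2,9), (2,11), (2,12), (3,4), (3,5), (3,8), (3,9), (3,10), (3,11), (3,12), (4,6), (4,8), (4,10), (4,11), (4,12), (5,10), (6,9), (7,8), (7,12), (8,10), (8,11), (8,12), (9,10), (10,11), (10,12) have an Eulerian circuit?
No (2 vertices have odd degree: {8, 11}; Eulerian circuit requires 0)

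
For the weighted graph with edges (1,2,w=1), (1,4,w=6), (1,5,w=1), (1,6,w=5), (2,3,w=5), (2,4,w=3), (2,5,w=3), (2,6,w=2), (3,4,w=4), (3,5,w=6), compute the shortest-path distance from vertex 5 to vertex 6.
4 (path: 5 -> 1 -> 2 -> 6; weights 1 + 1 + 2 = 4)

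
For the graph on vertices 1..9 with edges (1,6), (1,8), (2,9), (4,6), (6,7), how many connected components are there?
4 (components: {1, 4, 6, 7, 8}, {2, 9}, {3}, {5})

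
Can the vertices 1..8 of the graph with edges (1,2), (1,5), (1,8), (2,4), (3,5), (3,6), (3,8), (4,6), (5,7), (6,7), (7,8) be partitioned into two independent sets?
Yes. Partition: {1, 3, 4, 7}, {2, 5, 6, 8}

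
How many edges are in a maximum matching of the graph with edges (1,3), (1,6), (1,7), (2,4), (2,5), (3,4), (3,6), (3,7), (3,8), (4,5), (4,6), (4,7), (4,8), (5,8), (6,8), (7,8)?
4 (matching: (1,7), (2,5), (3,6), (4,8); upper bound floor(n/2) = floor(8/2) = 4)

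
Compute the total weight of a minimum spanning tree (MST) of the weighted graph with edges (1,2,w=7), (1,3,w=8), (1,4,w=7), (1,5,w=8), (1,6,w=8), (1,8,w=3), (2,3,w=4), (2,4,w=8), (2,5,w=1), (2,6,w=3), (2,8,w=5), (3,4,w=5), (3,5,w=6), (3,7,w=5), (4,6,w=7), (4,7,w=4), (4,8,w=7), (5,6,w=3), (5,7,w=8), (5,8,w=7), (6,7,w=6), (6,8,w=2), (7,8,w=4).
21 (MST edges: (1,8,w=3), (2,3,w=4), (2,5,w=1), (2,6,w=3), (4,7,w=4), (6,8,w=2), (7,8,w=4); sum of weights 3 + 4 + 1 + 3 + 4 + 2 + 4 = 21)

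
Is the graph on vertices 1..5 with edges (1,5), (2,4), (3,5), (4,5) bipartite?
Yes. Partition: {1, 3, 4}, {2, 5}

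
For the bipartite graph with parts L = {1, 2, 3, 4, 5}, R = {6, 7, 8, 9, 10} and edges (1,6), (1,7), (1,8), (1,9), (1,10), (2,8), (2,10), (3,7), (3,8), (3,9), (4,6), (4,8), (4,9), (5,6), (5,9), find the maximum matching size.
5 (matching: (1,10), (2,8), (3,7), (4,9), (5,6); upper bound min(|L|,|R|) = min(5,5) = 5)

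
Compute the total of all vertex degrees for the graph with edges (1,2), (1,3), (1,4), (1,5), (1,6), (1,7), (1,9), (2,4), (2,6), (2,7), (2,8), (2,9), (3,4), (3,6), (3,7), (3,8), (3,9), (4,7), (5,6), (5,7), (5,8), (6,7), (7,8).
46 (handshake: sum of degrees = 2|E| = 2 x 23 = 46)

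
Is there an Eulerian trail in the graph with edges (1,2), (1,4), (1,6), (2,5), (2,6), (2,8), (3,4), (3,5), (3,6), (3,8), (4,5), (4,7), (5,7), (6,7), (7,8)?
Yes (the graph is connected and exactly 2 vertices have odd degree: {1, 8}; any Eulerian path must start and end at those)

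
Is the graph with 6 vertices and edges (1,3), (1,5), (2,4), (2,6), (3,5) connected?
No, it has 2 components: {1, 3, 5}, {2, 4, 6}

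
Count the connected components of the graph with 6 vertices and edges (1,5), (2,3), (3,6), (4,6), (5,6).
1 (components: {1, 2, 3, 4, 5, 6})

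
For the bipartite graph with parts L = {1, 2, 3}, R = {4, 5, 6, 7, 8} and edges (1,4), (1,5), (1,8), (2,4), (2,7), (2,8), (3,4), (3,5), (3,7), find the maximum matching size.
3 (matching: (1,8), (2,7), (3,5); upper bound min(|L|,|R|) = min(3,5) = 3)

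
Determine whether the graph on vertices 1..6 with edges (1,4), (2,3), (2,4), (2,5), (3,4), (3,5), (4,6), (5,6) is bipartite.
No (odd cycle of length 3: 2 -> 4 -> 3 -> 2)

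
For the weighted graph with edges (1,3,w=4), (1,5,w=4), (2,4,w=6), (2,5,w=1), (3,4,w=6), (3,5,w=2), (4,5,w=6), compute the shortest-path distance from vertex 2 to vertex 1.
5 (path: 2 -> 5 -> 1; weights 1 + 4 = 5)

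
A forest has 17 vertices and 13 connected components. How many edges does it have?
4 (Each of the 13 component trees on V_i vertices has V_i - 1 edges; summing gives V - C = 17 - 13 = 4)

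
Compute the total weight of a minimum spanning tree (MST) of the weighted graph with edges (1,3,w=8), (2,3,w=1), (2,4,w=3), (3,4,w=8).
12 (MST edges: (1,3,w=8), (2,3,w=1), (2,4,w=3); sum of weights 8 + 1 + 3 = 12)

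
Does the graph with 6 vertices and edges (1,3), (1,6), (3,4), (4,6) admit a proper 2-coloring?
Yes. Partition: {1, 2, 4, 5}, {3, 6}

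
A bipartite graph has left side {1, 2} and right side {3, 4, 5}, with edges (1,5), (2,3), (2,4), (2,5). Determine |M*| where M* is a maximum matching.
2 (matching: (1,5), (2,4); upper bound min(|L|,|R|) = min(2,3) = 2)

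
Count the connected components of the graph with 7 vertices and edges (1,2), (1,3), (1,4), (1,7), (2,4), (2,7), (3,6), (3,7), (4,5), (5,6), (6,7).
1 (components: {1, 2, 3, 4, 5, 6, 7})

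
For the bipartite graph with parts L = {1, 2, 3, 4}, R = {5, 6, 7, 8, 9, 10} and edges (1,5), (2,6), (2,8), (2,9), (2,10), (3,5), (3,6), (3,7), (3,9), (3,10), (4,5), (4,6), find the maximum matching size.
4 (matching: (1,5), (2,10), (3,9), (4,6); upper bound min(|L|,|R|) = min(4,6) = 4)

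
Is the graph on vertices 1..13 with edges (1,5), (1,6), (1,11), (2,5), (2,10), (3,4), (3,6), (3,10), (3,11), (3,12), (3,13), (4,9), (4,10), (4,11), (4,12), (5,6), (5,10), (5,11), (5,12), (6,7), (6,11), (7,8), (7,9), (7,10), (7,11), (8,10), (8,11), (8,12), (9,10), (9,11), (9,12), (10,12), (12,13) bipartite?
No (odd cycle of length 3: 5 -> 1 -> 6 -> 5)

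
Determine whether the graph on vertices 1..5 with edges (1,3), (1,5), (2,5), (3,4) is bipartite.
Yes. Partition: {1, 2, 4}, {3, 5}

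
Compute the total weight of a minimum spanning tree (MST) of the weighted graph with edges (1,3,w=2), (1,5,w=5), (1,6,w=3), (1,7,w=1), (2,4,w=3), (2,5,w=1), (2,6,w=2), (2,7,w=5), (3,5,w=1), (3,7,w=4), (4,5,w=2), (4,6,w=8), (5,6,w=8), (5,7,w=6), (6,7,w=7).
9 (MST edges: (1,3,w=2), (1,7,w=1), (2,5,w=1), (2,6,w=2), (3,5,w=1), (4,5,w=2); sum of weights 2 + 1 + 1 + 2 + 1 + 2 = 9)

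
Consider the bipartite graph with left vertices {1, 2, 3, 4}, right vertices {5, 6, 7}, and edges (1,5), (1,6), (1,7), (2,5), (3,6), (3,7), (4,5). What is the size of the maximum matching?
3 (matching: (1,7), (2,5), (3,6); upper bound min(|L|,|R|) = min(4,3) = 3)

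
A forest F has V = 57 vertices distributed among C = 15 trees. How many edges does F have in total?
42 (Each of the 15 component trees on V_i vertices has V_i - 1 edges; summing gives V - C = 57 - 15 = 42)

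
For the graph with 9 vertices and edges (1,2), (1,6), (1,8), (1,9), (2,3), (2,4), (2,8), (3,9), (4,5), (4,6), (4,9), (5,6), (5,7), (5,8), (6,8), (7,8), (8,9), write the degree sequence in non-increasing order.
[6, 4, 4, 4, 4, 4, 4, 2, 2] (degrees: deg(1)=4, deg(2)=4, deg(3)=2, deg(4)=4, deg(5)=4, deg(6)=4, deg(7)=2, deg(8)=6, deg(9)=4)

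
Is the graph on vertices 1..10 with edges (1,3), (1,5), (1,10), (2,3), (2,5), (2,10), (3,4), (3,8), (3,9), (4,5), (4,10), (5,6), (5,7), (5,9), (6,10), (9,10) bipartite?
Yes. Partition: {1, 2, 4, 6, 7, 8, 9}, {3, 5, 10}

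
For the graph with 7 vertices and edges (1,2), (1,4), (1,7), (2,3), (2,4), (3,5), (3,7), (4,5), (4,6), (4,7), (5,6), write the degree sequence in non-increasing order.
[5, 3, 3, 3, 3, 3, 2] (degrees: deg(1)=3, deg(2)=3, deg(3)=3, deg(4)=5, deg(5)=3, deg(6)=2, deg(7)=3)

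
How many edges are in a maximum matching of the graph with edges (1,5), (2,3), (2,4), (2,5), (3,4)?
2 (matching: (2,5), (3,4); upper bound floor(n/2) = floor(5/2) = 2)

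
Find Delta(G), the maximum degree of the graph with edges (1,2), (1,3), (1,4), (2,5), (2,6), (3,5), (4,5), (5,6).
4 (attained at vertex 5)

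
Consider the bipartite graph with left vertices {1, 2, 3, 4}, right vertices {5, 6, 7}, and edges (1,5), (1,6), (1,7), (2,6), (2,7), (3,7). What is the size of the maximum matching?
3 (matching: (1,5), (2,6), (3,7); upper bound min(|L|,|R|) = min(4,3) = 3)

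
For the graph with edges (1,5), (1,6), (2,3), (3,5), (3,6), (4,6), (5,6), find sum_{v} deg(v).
14 (handshake: sum of degrees = 2|E| = 2 x 7 = 14)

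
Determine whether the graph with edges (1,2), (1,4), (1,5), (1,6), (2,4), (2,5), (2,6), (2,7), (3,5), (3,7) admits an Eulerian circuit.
No (2 vertices have odd degree: {2, 5}; Eulerian circuit requires 0)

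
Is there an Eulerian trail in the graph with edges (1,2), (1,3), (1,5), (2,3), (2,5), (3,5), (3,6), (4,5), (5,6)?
No (4 vertices have odd degree: {1, 2, 4, 5}; Eulerian path requires 0 or 2)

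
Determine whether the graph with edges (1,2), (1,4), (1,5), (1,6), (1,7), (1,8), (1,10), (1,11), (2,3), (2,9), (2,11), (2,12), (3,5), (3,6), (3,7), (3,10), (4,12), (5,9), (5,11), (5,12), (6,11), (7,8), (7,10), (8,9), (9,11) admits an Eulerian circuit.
No (8 vertices have odd degree: {2, 3, 5, 6, 8, 10, 11, 12}; Eulerian circuit requires 0)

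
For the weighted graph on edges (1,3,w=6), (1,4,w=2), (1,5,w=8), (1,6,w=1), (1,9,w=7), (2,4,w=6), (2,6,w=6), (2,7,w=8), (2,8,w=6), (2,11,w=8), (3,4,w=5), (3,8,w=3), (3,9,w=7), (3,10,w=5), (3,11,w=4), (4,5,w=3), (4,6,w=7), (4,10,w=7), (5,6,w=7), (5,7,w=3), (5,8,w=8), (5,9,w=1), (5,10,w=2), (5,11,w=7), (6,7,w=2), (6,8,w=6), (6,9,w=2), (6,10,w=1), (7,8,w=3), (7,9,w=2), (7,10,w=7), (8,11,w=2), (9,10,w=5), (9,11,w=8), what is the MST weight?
23 (MST edges: (1,4,w=2), (1,6,w=1), (2,4,w=6), (3,8,w=3), (5,9,w=1), (5,10,w=2), (6,7,w=2), (6,10,w=1), (7,8,w=3), (8,11,w=2); sum of weights 2 + 1 + 6 + 3 + 1 + 2 + 2 + 1 + 3 + 2 = 23)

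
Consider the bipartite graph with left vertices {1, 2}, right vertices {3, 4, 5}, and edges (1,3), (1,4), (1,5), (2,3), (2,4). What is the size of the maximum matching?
2 (matching: (1,5), (2,4); upper bound min(|L|,|R|) = min(2,3) = 2)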